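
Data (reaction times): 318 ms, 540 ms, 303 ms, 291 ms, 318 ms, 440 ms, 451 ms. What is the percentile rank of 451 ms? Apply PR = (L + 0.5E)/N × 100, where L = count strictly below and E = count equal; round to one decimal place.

N = 7.
Strictly below 451: 5. Equal to 451: 1.
PR = (5 + 0.5·1)/7 × 100 = 78.6

78.6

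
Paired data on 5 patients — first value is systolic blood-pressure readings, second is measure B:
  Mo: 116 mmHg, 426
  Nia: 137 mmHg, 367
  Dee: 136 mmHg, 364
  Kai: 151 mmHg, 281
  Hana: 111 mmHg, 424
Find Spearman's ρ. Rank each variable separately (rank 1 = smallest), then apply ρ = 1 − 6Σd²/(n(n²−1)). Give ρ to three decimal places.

-0.800

Ranks of variable 1: 2, 4, 3, 5, 1
Ranks of variable 2: 5, 3, 2, 1, 4
d = r₁ − r₂: -3, 1, 1, 4, -3
d²: 9, 1, 1, 16, 9; Σd² = 36
ρ = 1 − 6·36/(5·24) = 1 − 216/120 = -0.800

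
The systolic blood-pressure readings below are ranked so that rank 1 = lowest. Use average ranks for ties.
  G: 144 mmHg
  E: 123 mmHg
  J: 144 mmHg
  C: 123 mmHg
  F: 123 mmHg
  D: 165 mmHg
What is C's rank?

2

Sorted (ascending): 123, 123, 123, 144, 144, 165
The 3 values of 123 occupy positions 1–3 → average rank 2.
The 2 values of 144 occupy positions 4–5 → average rank (4+5)/2 = 4.5.
C has value 123 mmHg → rank 2.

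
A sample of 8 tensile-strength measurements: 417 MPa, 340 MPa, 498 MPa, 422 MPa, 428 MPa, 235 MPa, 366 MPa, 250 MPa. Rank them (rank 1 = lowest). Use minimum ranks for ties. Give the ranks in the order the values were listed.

5, 3, 8, 6, 7, 1, 4, 2

Sorted (ascending): 235, 250, 340, 366, 417, 422, 428, 498
No ties — each value takes its position as its rank.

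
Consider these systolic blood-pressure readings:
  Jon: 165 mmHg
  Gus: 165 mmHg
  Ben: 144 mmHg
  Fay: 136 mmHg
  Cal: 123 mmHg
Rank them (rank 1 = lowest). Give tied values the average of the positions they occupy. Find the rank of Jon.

4.5

Sorted (ascending): 123, 136, 144, 165, 165
The 2 values of 165 occupy positions 4–5 → average rank (4+5)/2 = 4.5.
Jon has value 165 mmHg → rank 4.5.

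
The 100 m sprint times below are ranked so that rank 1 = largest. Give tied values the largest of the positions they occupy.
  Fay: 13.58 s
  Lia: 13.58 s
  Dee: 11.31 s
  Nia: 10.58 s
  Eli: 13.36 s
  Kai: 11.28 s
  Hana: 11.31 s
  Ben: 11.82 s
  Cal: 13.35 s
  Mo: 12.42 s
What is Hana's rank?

Sorted (descending): 13.58, 13.58, 13.36, 13.35, 12.42, 11.82, 11.31, 11.31, 11.28, 10.58
The 2 values of 13.58 occupy positions 1–2 → each gets rank 2.
The 2 values of 11.31 occupy positions 7–8 → each gets rank 8.
Hana has value 11.31 s → rank 8.

8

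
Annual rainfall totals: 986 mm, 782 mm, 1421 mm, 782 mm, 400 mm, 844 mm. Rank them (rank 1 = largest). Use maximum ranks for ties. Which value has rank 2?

986

Sorted (descending): 1421, 986, 844, 782, 782, 400
The 2 values of 782 occupy positions 4–5 → each gets rank 5.
Rank 2 → value 986.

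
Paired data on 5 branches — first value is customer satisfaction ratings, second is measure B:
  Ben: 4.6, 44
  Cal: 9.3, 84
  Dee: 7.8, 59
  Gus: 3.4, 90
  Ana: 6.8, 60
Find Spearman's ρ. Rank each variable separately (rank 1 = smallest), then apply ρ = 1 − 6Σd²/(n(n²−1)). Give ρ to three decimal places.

-0.100

Ranks of variable 1: 2, 5, 4, 1, 3
Ranks of variable 2: 1, 4, 2, 5, 3
d = r₁ − r₂: 1, 1, 2, -4, 0
d²: 1, 1, 4, 16, 0; Σd² = 22
ρ = 1 − 6·22/(5·24) = 1 − 132/120 = -0.100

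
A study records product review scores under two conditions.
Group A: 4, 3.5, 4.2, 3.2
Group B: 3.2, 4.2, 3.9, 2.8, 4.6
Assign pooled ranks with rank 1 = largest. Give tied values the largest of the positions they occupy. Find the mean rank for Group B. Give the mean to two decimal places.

5.20

Sorted (descending): 4.6, 4.2, 4.2, 4, 3.9, 3.5, 3.2, 3.2, 2.8
The 2 values of 4.2 occupy positions 2–3 → each gets rank 3.
The 2 values of 3.2 occupy positions 7–8 → each gets rank 8.
Group B values → pooled ranks: 3.2→8, 4.2→3, 3.9→5, 2.8→9, 4.6→1
Mean rank = (8 + 3 + 5 + 9 + 1) / 5 = 5.20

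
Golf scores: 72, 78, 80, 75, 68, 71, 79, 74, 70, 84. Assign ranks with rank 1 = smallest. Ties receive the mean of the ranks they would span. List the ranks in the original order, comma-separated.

4, 7, 9, 6, 1, 3, 8, 5, 2, 10

Sorted (ascending): 68, 70, 71, 72, 74, 75, 78, 79, 80, 84
No ties — each value takes its position as its rank.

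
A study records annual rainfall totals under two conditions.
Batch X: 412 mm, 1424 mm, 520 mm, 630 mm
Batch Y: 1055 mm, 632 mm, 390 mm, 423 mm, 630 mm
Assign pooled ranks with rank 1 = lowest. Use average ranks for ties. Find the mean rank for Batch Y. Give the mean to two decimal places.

4.90

Sorted (ascending): 390, 412, 423, 520, 630, 630, 632, 1055, 1424
The 2 values of 630 occupy positions 5–6 → average rank (5+6)/2 = 5.5.
Batch Y values → pooled ranks: 1055→8, 632→7, 390→1, 423→3, 630→5.5
Mean rank = (8 + 7 + 1 + 3 + 5.5) / 5 = 4.90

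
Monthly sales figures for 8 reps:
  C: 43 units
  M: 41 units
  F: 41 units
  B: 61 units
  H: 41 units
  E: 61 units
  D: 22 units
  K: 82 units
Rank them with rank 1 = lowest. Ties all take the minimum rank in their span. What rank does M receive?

Sorted (ascending): 22, 41, 41, 41, 43, 61, 61, 82
The 3 values of 41 occupy positions 2–4 → each gets rank 2.
The 2 values of 61 occupy positions 6–7 → each gets rank 6.
M has value 41 units → rank 2.

2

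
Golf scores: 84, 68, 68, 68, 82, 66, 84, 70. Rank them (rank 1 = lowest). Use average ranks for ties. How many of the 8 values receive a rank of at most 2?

Sorted (ascending): 66, 68, 68, 68, 70, 82, 84, 84
The 3 values of 68 occupy positions 2–4 → average rank 3.
The 2 values of 84 occupy positions 7–8 → average rank (7+8)/2 = 7.5.
Ranks ≤ 2: {1} → 1 value.

1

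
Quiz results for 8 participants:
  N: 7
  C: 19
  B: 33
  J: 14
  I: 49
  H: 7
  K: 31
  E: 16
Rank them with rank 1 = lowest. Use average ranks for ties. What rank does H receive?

1.5

Sorted (ascending): 7, 7, 14, 16, 19, 31, 33, 49
The 2 values of 7 occupy positions 1–2 → average rank (1+2)/2 = 1.5.
H has value 7 → rank 1.5.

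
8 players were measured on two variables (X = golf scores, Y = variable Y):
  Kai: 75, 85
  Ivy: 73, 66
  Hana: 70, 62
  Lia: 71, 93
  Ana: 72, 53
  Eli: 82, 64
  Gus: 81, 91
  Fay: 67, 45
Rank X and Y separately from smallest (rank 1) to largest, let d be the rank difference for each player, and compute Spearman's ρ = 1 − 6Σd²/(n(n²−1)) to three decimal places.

Ranks of variable 1: 6, 5, 2, 3, 4, 8, 7, 1
Ranks of variable 2: 6, 5, 3, 8, 2, 4, 7, 1
d = r₁ − r₂: 0, 0, -1, -5, 2, 4, 0, 0
d²: 0, 0, 1, 25, 4, 16, 0, 0; Σd² = 46
ρ = 1 − 6·46/(8·63) = 1 − 276/504 = 0.452

0.452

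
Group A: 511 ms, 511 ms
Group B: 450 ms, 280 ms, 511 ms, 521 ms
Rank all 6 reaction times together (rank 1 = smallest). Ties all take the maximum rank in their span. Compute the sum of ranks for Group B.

14

Sorted (ascending): 280, 450, 511, 511, 511, 521
The 3 values of 511 occupy positions 3–5 → each gets rank 5.
Group B values → pooled ranks: 450→2, 280→1, 511→5, 521→6
Rank sum = 2 + 1 + 5 + 6 = 14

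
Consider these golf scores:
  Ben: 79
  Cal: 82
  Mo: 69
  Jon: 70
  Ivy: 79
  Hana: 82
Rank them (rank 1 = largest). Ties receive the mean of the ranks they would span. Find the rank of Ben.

3.5

Sorted (descending): 82, 82, 79, 79, 70, 69
The 2 values of 82 occupy positions 1–2 → average rank (1+2)/2 = 1.5.
The 2 values of 79 occupy positions 3–4 → average rank (3+4)/2 = 3.5.
Ben has value 79 → rank 3.5.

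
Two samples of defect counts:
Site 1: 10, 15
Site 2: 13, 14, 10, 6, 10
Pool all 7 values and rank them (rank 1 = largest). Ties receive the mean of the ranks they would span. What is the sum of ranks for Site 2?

22

Sorted (descending): 15, 14, 13, 10, 10, 10, 6
The 3 values of 10 occupy positions 4–6 → average rank 5.
Site 2 values → pooled ranks: 13→3, 14→2, 10→5, 6→7, 10→5
Rank sum = 3 + 2 + 5 + 7 + 5 = 22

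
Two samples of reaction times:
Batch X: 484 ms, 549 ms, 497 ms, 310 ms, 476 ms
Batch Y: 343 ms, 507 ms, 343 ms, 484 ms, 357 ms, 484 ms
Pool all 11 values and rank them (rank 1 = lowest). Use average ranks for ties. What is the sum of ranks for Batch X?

33

Sorted (ascending): 310, 343, 343, 357, 476, 484, 484, 484, 497, 507, 549
The 2 values of 343 occupy positions 2–3 → average rank (2+3)/2 = 2.5.
The 3 values of 484 occupy positions 6–8 → average rank 7.
Batch X values → pooled ranks: 484→7, 549→11, 497→9, 310→1, 476→5
Rank sum = 7 + 11 + 9 + 1 + 5 = 33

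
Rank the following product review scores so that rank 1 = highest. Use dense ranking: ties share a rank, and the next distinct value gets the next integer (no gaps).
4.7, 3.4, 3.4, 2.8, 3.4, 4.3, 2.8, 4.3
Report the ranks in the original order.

1, 3, 3, 4, 3, 2, 4, 2

Sorted (descending): 4.7, 4.3, 4.3, 3.4, 3.4, 3.4, 2.8, 2.8
The 2 values of 4.3 share dense rank 2.
The 3 values of 3.4 share dense rank 3.
The 2 values of 2.8 share dense rank 4.
Remaining distinct values take the next consecutive integers.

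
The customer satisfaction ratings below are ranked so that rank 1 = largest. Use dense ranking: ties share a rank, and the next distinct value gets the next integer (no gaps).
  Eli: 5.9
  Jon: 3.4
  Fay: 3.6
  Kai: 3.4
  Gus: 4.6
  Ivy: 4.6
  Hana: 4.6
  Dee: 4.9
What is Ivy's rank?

Sorted (descending): 5.9, 4.9, 4.6, 4.6, 4.6, 3.6, 3.4, 3.4
The 3 values of 4.6 share dense rank 3.
The 2 values of 3.4 share dense rank 5.
Remaining distinct values take the next consecutive integers.
Ivy has value 4.6 → rank 3.

3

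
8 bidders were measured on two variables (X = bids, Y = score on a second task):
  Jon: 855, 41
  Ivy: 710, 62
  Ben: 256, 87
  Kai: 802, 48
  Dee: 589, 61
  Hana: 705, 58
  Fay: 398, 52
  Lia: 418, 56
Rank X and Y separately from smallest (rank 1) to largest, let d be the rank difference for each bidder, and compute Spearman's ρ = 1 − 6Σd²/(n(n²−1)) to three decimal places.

Ranks of variable 1: 8, 6, 1, 7, 4, 5, 2, 3
Ranks of variable 2: 1, 7, 8, 2, 6, 5, 3, 4
d = r₁ − r₂: 7, -1, -7, 5, -2, 0, -1, -1
d²: 49, 1, 49, 25, 4, 0, 1, 1; Σd² = 130
ρ = 1 − 6·130/(8·63) = 1 − 780/504 = -0.548

-0.548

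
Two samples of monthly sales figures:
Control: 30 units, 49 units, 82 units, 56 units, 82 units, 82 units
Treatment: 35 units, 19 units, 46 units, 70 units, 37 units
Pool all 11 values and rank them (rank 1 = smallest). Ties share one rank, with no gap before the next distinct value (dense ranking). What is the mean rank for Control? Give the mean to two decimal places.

Sorted (ascending): 19, 30, 35, 37, 46, 49, 56, 70, 82, 82, 82
The 3 values of 82 share dense rank 9.
Remaining distinct values take the next consecutive integers.
Control values → pooled ranks: 30→2, 49→6, 82→9, 56→7, 82→9, 82→9
Mean rank = (2 + 6 + 9 + 7 + 9 + 9) / 6 = 7.00

7.00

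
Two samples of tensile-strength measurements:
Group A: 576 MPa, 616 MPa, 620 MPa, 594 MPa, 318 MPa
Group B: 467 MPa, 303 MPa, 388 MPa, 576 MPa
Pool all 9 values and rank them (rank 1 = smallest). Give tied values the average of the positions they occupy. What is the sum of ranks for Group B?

Sorted (ascending): 303, 318, 388, 467, 576, 576, 594, 616, 620
The 2 values of 576 occupy positions 5–6 → average rank (5+6)/2 = 5.5.
Group B values → pooled ranks: 467→4, 303→1, 388→3, 576→5.5
Rank sum = 4 + 1 + 3 + 5.5 = 13.5

13.5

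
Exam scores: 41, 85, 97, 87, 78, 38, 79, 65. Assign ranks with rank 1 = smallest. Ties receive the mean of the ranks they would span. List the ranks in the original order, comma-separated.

Sorted (ascending): 38, 41, 65, 78, 79, 85, 87, 97
No ties — each value takes its position as its rank.

2, 6, 8, 7, 4, 1, 5, 3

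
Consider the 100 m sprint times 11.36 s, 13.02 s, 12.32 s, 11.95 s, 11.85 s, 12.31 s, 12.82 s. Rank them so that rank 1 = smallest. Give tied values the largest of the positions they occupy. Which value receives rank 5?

Sorted (ascending): 11.36, 11.85, 11.95, 12.31, 12.32, 12.82, 13.02
No ties — each value takes its position as its rank.
Rank 5 → value 12.32.

12.32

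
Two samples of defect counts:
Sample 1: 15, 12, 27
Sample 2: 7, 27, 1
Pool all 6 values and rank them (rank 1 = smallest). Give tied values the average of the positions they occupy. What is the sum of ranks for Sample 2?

8.5

Sorted (ascending): 1, 7, 12, 15, 27, 27
The 2 values of 27 occupy positions 5–6 → average rank (5+6)/2 = 5.5.
Sample 2 values → pooled ranks: 7→2, 27→5.5, 1→1
Rank sum = 2 + 5.5 + 1 = 8.5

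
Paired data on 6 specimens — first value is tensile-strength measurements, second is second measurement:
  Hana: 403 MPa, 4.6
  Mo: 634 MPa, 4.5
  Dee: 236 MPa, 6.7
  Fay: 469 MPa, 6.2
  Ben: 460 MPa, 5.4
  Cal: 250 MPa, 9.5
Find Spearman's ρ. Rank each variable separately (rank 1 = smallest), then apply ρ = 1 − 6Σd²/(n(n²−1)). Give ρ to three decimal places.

-0.714

Ranks of variable 1: 3, 6, 1, 5, 4, 2
Ranks of variable 2: 2, 1, 5, 4, 3, 6
d = r₁ − r₂: 1, 5, -4, 1, 1, -4
d²: 1, 25, 16, 1, 1, 16; Σd² = 60
ρ = 1 − 6·60/(6·35) = 1 − 360/210 = -0.714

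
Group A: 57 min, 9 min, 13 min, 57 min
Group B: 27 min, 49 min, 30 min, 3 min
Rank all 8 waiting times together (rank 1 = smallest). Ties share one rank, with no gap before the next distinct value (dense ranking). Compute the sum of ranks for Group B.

Sorted (ascending): 3, 9, 13, 27, 30, 49, 57, 57
The 2 values of 57 share dense rank 7.
Remaining distinct values take the next consecutive integers.
Group B values → pooled ranks: 27→4, 49→6, 30→5, 3→1
Rank sum = 4 + 6 + 5 + 1 = 16

16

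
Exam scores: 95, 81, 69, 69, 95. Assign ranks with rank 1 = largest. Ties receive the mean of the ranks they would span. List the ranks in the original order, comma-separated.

1.5, 3, 4.5, 4.5, 1.5

Sorted (descending): 95, 95, 81, 69, 69
The 2 values of 95 occupy positions 1–2 → average rank (1+2)/2 = 1.5.
The 2 values of 69 occupy positions 4–5 → average rank (4+5)/2 = 4.5.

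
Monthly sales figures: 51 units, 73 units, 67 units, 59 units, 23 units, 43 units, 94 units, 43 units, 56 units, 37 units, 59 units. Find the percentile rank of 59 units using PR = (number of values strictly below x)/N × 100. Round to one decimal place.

54.5

N = 11.
Strictly below 59: 6. Equal to 59: 2.
PR = 6/11 × 100 = 54.5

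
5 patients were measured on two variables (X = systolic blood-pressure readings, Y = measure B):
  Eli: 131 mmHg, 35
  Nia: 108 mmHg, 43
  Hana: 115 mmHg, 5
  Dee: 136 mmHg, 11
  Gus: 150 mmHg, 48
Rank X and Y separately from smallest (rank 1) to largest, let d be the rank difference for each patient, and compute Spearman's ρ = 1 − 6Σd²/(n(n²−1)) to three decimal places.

Ranks of variable 1: 3, 1, 2, 4, 5
Ranks of variable 2: 3, 4, 1, 2, 5
d = r₁ − r₂: 0, -3, 1, 2, 0
d²: 0, 9, 1, 4, 0; Σd² = 14
ρ = 1 − 6·14/(5·24) = 1 − 84/120 = 0.300

0.300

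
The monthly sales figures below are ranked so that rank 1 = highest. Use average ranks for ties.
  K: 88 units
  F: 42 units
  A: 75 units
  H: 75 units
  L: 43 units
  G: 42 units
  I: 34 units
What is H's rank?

2.5

Sorted (descending): 88, 75, 75, 43, 42, 42, 34
The 2 values of 75 occupy positions 2–3 → average rank (2+3)/2 = 2.5.
The 2 values of 42 occupy positions 5–6 → average rank (5+6)/2 = 5.5.
H has value 75 units → rank 2.5.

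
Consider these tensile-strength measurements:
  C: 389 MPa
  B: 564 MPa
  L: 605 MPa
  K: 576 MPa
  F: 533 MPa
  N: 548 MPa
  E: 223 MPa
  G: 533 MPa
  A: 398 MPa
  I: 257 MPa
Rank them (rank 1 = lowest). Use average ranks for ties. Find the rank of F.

Sorted (ascending): 223, 257, 389, 398, 533, 533, 548, 564, 576, 605
The 2 values of 533 occupy positions 5–6 → average rank (5+6)/2 = 5.5.
F has value 533 MPa → rank 5.5.

5.5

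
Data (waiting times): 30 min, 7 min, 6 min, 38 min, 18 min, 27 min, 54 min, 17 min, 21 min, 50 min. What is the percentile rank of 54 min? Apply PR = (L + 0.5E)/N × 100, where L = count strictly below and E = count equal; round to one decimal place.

N = 10.
Strictly below 54: 9. Equal to 54: 1.
PR = (9 + 0.5·1)/10 × 100 = 95.0

95.0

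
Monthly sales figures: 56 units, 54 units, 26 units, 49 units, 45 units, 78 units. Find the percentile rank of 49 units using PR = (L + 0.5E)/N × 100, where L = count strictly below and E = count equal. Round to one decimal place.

N = 6.
Strictly below 49: 2. Equal to 49: 1.
PR = (2 + 0.5·1)/6 × 100 = 41.7

41.7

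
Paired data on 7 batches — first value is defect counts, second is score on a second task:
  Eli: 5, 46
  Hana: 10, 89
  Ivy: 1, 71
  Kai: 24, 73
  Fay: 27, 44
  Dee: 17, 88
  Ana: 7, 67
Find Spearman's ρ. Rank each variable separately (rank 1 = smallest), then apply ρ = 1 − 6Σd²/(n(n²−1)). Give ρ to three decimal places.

0.000

Ranks of variable 1: 2, 4, 1, 6, 7, 5, 3
Ranks of variable 2: 2, 7, 4, 5, 1, 6, 3
d = r₁ − r₂: 0, -3, -3, 1, 6, -1, 0
d²: 0, 9, 9, 1, 36, 1, 0; Σd² = 56
ρ = 1 − 6·56/(7·48) = 1 − 336/336 = 0.000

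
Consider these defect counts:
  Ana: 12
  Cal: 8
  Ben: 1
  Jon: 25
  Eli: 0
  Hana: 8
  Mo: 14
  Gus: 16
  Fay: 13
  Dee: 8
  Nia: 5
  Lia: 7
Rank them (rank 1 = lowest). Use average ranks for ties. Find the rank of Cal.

Sorted (ascending): 0, 1, 5, 7, 8, 8, 8, 12, 13, 14, 16, 25
The 3 values of 8 occupy positions 5–7 → average rank 6.
Cal has value 8 → rank 6.

6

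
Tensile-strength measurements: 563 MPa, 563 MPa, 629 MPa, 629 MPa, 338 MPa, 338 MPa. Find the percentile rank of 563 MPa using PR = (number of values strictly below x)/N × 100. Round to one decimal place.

33.3

N = 6.
Strictly below 563: 2. Equal to 563: 2.
PR = 2/6 × 100 = 33.3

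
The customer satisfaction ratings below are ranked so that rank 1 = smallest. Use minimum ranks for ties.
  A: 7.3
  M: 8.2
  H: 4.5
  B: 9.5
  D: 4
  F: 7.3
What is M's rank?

Sorted (ascending): 4, 4.5, 7.3, 7.3, 8.2, 9.5
The 2 values of 7.3 occupy positions 3–4 → each gets rank 3.
M has value 8.2 → rank 5.

5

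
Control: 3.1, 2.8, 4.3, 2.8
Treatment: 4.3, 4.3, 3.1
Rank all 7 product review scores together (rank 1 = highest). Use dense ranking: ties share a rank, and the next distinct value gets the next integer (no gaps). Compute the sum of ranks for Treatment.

4

Sorted (descending): 4.3, 4.3, 4.3, 3.1, 3.1, 2.8, 2.8
The 3 values of 4.3 share dense rank 1.
The 2 values of 3.1 share dense rank 2.
The 2 values of 2.8 share dense rank 3.
Treatment values → pooled ranks: 4.3→1, 4.3→1, 3.1→2
Rank sum = 1 + 1 + 2 = 4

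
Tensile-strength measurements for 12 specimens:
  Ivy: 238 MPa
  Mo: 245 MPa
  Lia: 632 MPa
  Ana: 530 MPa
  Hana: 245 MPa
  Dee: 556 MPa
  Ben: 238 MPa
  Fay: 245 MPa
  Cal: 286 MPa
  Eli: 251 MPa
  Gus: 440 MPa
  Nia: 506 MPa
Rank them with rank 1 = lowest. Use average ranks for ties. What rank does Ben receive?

1.5

Sorted (ascending): 238, 238, 245, 245, 245, 251, 286, 440, 506, 530, 556, 632
The 2 values of 238 occupy positions 1–2 → average rank (1+2)/2 = 1.5.
The 3 values of 245 occupy positions 3–5 → average rank 4.
Ben has value 238 MPa → rank 1.5.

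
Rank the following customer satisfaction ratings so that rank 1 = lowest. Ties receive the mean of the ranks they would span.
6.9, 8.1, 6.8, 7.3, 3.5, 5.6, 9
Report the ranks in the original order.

4, 6, 3, 5, 1, 2, 7

Sorted (ascending): 3.5, 5.6, 6.8, 6.9, 7.3, 8.1, 9
No ties — each value takes its position as its rank.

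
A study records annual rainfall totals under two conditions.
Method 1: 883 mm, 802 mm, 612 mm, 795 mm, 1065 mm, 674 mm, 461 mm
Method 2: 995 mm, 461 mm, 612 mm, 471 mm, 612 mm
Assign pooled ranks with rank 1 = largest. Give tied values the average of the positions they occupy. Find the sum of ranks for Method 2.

Sorted (descending): 1065, 995, 883, 802, 795, 674, 612, 612, 612, 471, 461, 461
The 3 values of 612 occupy positions 7–9 → average rank 8.
The 2 values of 461 occupy positions 11–12 → average rank (11+12)/2 = 11.5.
Method 2 values → pooled ranks: 995→2, 461→11.5, 612→8, 471→10, 612→8
Rank sum = 2 + 11.5 + 8 + 10 + 8 = 39.5

39.5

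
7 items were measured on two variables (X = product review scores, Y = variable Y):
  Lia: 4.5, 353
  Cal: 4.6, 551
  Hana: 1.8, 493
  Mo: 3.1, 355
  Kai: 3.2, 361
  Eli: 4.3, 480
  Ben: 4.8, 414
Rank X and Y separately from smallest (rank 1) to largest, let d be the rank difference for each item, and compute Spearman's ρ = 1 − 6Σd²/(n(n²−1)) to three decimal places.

0.071

Ranks of variable 1: 5, 6, 1, 2, 3, 4, 7
Ranks of variable 2: 1, 7, 6, 2, 3, 5, 4
d = r₁ − r₂: 4, -1, -5, 0, 0, -1, 3
d²: 16, 1, 25, 0, 0, 1, 9; Σd² = 52
ρ = 1 − 6·52/(7·48) = 1 − 312/336 = 0.071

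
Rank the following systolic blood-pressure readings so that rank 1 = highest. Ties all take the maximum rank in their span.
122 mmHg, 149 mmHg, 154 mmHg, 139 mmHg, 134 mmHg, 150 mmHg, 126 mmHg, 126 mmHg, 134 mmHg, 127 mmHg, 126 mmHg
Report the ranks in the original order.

Sorted (descending): 154, 150, 149, 139, 134, 134, 127, 126, 126, 126, 122
The 2 values of 134 occupy positions 5–6 → each gets rank 6.
The 3 values of 126 occupy positions 8–10 → each gets rank 10.

11, 3, 1, 4, 6, 2, 10, 10, 6, 7, 10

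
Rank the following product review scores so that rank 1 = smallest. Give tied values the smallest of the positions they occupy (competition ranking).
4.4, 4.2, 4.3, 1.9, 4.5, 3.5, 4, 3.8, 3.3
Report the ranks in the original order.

8, 6, 7, 1, 9, 3, 5, 4, 2

Sorted (ascending): 1.9, 3.3, 3.5, 3.8, 4, 4.2, 4.3, 4.4, 4.5
No ties — each value takes its position as its rank.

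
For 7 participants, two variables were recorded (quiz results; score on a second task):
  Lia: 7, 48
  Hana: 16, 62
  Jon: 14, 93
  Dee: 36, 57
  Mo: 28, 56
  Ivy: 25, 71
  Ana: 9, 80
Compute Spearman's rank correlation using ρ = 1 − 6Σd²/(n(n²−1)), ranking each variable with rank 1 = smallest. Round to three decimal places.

-0.143

Ranks of variable 1: 1, 4, 3, 7, 6, 5, 2
Ranks of variable 2: 1, 4, 7, 3, 2, 5, 6
d = r₁ − r₂: 0, 0, -4, 4, 4, 0, -4
d²: 0, 0, 16, 16, 16, 0, 16; Σd² = 64
ρ = 1 − 6·64/(7·48) = 1 − 384/336 = -0.143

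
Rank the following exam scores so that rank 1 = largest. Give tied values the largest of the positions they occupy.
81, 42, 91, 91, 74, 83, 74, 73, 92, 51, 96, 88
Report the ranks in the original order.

Sorted (descending): 96, 92, 91, 91, 88, 83, 81, 74, 74, 73, 51, 42
The 2 values of 91 occupy positions 3–4 → each gets rank 4.
The 2 values of 74 occupy positions 8–9 → each gets rank 9.

7, 12, 4, 4, 9, 6, 9, 10, 2, 11, 1, 5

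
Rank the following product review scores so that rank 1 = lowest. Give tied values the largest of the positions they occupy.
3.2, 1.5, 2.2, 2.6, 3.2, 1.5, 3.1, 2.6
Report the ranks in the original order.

Sorted (ascending): 1.5, 1.5, 2.2, 2.6, 2.6, 3.1, 3.2, 3.2
The 2 values of 1.5 occupy positions 1–2 → each gets rank 2.
The 2 values of 2.6 occupy positions 4–5 → each gets rank 5.
The 2 values of 3.2 occupy positions 7–8 → each gets rank 8.

8, 2, 3, 5, 8, 2, 6, 5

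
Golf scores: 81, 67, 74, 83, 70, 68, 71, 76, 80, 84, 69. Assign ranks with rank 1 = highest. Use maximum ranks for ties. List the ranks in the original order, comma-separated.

3, 11, 6, 2, 8, 10, 7, 5, 4, 1, 9

Sorted (descending): 84, 83, 81, 80, 76, 74, 71, 70, 69, 68, 67
No ties — each value takes its position as its rank.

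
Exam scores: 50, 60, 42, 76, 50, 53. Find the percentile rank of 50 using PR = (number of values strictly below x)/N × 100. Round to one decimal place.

N = 6.
Strictly below 50: 1. Equal to 50: 2.
PR = 1/6 × 100 = 16.7

16.7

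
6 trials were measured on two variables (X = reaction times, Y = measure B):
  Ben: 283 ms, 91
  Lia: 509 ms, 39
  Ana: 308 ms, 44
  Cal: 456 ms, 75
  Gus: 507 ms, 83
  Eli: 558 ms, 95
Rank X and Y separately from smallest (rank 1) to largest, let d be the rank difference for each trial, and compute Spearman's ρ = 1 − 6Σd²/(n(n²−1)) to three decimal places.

0.086

Ranks of variable 1: 1, 5, 2, 3, 4, 6
Ranks of variable 2: 5, 1, 2, 3, 4, 6
d = r₁ − r₂: -4, 4, 0, 0, 0, 0
d²: 16, 16, 0, 0, 0, 0; Σd² = 32
ρ = 1 − 6·32/(6·35) = 1 − 192/210 = 0.086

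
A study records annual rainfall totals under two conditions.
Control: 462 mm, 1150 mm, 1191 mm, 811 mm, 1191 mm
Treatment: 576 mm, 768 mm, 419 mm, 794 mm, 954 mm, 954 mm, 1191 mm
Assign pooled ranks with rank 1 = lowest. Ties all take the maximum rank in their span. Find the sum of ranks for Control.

41

Sorted (ascending): 419, 462, 576, 768, 794, 811, 954, 954, 1150, 1191, 1191, 1191
The 2 values of 954 occupy positions 7–8 → each gets rank 8.
The 3 values of 1191 occupy positions 10–12 → each gets rank 12.
Control values → pooled ranks: 462→2, 1150→9, 1191→12, 811→6, 1191→12
Rank sum = 2 + 9 + 12 + 6 + 12 = 41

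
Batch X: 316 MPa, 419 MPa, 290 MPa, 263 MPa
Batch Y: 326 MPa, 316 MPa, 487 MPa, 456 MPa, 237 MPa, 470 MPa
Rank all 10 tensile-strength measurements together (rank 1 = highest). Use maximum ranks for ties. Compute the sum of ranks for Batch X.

28

Sorted (descending): 487, 470, 456, 419, 326, 316, 316, 290, 263, 237
The 2 values of 316 occupy positions 6–7 → each gets rank 7.
Batch X values → pooled ranks: 316→7, 419→4, 290→8, 263→9
Rank sum = 7 + 4 + 8 + 9 = 28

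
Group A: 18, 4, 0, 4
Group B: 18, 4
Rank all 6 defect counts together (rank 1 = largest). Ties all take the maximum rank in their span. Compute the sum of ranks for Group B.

Sorted (descending): 18, 18, 4, 4, 4, 0
The 2 values of 18 occupy positions 1–2 → each gets rank 2.
The 3 values of 4 occupy positions 3–5 → each gets rank 5.
Group B values → pooled ranks: 18→2, 4→5
Rank sum = 2 + 5 = 7

7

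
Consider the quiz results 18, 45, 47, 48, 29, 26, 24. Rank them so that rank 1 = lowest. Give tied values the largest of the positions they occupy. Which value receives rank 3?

26

Sorted (ascending): 18, 24, 26, 29, 45, 47, 48
No ties — each value takes its position as its rank.
Rank 3 → value 26.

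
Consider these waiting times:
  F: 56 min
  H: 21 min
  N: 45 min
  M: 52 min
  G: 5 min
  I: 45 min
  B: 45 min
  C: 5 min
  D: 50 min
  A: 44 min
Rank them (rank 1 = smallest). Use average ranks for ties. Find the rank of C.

Sorted (ascending): 5, 5, 21, 44, 45, 45, 45, 50, 52, 56
The 2 values of 5 occupy positions 1–2 → average rank (1+2)/2 = 1.5.
The 3 values of 45 occupy positions 5–7 → average rank 6.
C has value 5 min → rank 1.5.

1.5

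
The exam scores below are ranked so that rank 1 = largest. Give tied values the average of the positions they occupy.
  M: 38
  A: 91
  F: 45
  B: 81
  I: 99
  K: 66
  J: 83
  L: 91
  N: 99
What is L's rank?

3.5

Sorted (descending): 99, 99, 91, 91, 83, 81, 66, 45, 38
The 2 values of 99 occupy positions 1–2 → average rank (1+2)/2 = 1.5.
The 2 values of 91 occupy positions 3–4 → average rank (3+4)/2 = 3.5.
L has value 91 → rank 3.5.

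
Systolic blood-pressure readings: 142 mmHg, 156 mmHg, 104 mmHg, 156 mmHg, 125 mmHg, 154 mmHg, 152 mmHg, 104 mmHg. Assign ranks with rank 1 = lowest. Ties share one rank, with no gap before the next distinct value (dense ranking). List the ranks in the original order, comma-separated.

3, 6, 1, 6, 2, 5, 4, 1

Sorted (ascending): 104, 104, 125, 142, 152, 154, 156, 156
The 2 values of 104 share dense rank 1.
The 2 values of 156 share dense rank 6.
Remaining distinct values take the next consecutive integers.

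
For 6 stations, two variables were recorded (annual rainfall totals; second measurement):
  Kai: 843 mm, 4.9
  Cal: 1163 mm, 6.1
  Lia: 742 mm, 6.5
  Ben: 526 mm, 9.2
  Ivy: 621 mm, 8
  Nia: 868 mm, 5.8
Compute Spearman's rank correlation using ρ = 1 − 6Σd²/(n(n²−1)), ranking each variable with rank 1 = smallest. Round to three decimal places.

-0.771

Ranks of variable 1: 4, 6, 3, 1, 2, 5
Ranks of variable 2: 1, 3, 4, 6, 5, 2
d = r₁ − r₂: 3, 3, -1, -5, -3, 3
d²: 9, 9, 1, 25, 9, 9; Σd² = 62
ρ = 1 − 6·62/(6·35) = 1 − 372/210 = -0.771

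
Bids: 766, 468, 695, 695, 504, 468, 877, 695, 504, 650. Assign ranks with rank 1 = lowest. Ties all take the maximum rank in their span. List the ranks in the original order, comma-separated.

9, 2, 8, 8, 4, 2, 10, 8, 4, 5

Sorted (ascending): 468, 468, 504, 504, 650, 695, 695, 695, 766, 877
The 2 values of 468 occupy positions 1–2 → each gets rank 2.
The 2 values of 504 occupy positions 3–4 → each gets rank 4.
The 3 values of 695 occupy positions 6–8 → each gets rank 8.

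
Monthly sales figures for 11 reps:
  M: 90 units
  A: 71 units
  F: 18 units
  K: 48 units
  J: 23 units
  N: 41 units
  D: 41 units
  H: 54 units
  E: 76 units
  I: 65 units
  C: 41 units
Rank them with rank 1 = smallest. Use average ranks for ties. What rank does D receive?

4

Sorted (ascending): 18, 23, 41, 41, 41, 48, 54, 65, 71, 76, 90
The 3 values of 41 occupy positions 3–5 → average rank 4.
D has value 41 units → rank 4.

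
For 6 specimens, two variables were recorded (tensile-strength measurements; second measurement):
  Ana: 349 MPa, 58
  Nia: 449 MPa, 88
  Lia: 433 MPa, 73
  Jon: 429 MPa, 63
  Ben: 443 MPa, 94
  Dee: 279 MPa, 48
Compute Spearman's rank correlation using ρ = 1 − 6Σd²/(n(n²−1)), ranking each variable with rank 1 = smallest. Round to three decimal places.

Ranks of variable 1: 2, 6, 4, 3, 5, 1
Ranks of variable 2: 2, 5, 4, 3, 6, 1
d = r₁ − r₂: 0, 1, 0, 0, -1, 0
d²: 0, 1, 0, 0, 1, 0; Σd² = 2
ρ = 1 − 6·2/(6·35) = 1 − 12/210 = 0.943

0.943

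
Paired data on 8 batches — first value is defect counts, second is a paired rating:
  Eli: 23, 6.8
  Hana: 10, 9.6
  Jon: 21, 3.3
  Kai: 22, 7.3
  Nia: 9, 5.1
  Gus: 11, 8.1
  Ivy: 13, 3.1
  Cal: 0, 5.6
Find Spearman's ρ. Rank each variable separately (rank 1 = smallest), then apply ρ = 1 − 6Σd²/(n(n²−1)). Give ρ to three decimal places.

-0.024

Ranks of variable 1: 8, 3, 6, 7, 2, 4, 5, 1
Ranks of variable 2: 5, 8, 2, 6, 3, 7, 1, 4
d = r₁ − r₂: 3, -5, 4, 1, -1, -3, 4, -3
d²: 9, 25, 16, 1, 1, 9, 16, 9; Σd² = 86
ρ = 1 − 6·86/(8·63) = 1 − 516/504 = -0.024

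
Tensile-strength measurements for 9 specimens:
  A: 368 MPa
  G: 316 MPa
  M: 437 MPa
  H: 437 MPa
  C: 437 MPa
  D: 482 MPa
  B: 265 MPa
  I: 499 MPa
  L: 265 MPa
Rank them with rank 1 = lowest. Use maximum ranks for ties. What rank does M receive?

Sorted (ascending): 265, 265, 316, 368, 437, 437, 437, 482, 499
The 2 values of 265 occupy positions 1–2 → each gets rank 2.
The 3 values of 437 occupy positions 5–7 → each gets rank 7.
M has value 437 MPa → rank 7.

7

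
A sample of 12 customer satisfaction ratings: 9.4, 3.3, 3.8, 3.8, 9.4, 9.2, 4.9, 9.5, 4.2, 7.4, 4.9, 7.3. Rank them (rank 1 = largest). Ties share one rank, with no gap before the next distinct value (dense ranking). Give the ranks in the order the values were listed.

2, 9, 8, 8, 2, 3, 6, 1, 7, 4, 6, 5

Sorted (descending): 9.5, 9.4, 9.4, 9.2, 7.4, 7.3, 4.9, 4.9, 4.2, 3.8, 3.8, 3.3
The 2 values of 9.4 share dense rank 2.
The 2 values of 4.9 share dense rank 6.
The 2 values of 3.8 share dense rank 8.
Remaining distinct values take the next consecutive integers.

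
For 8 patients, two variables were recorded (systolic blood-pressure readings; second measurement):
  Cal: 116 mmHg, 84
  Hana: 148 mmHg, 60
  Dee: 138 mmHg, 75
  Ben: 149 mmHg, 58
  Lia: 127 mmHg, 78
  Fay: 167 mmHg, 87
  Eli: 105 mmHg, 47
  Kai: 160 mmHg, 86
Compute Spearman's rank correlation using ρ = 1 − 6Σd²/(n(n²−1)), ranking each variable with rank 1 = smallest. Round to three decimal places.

0.524

Ranks of variable 1: 2, 5, 4, 6, 3, 8, 1, 7
Ranks of variable 2: 6, 3, 4, 2, 5, 8, 1, 7
d = r₁ − r₂: -4, 2, 0, 4, -2, 0, 0, 0
d²: 16, 4, 0, 16, 4, 0, 0, 0; Σd² = 40
ρ = 1 − 6·40/(8·63) = 1 − 240/504 = 0.524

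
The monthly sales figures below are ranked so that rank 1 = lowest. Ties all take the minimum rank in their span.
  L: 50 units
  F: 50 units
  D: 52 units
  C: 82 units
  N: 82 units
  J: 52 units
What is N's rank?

5

Sorted (ascending): 50, 50, 52, 52, 82, 82
The 2 values of 50 occupy positions 1–2 → each gets rank 1.
The 2 values of 52 occupy positions 3–4 → each gets rank 3.
The 2 values of 82 occupy positions 5–6 → each gets rank 5.
N has value 82 units → rank 5.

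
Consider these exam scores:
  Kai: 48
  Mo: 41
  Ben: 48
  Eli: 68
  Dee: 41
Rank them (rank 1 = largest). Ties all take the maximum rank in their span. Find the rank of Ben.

Sorted (descending): 68, 48, 48, 41, 41
The 2 values of 48 occupy positions 2–3 → each gets rank 3.
The 2 values of 41 occupy positions 4–5 → each gets rank 5.
Ben has value 48 → rank 3.

3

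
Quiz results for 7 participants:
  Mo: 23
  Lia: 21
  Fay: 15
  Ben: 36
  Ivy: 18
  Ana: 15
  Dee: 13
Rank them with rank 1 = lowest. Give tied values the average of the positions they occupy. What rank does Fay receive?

2.5

Sorted (ascending): 13, 15, 15, 18, 21, 23, 36
The 2 values of 15 occupy positions 2–3 → average rank (2+3)/2 = 2.5.
Fay has value 15 → rank 2.5.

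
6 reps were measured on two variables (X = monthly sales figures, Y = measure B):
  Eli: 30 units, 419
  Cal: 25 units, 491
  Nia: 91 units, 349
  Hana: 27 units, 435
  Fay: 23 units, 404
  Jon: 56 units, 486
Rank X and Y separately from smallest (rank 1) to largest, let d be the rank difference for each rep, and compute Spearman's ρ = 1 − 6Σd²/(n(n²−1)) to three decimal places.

Ranks of variable 1: 4, 2, 6, 3, 1, 5
Ranks of variable 2: 3, 6, 1, 4, 2, 5
d = r₁ − r₂: 1, -4, 5, -1, -1, 0
d²: 1, 16, 25, 1, 1, 0; Σd² = 44
ρ = 1 − 6·44/(6·35) = 1 − 264/210 = -0.257

-0.257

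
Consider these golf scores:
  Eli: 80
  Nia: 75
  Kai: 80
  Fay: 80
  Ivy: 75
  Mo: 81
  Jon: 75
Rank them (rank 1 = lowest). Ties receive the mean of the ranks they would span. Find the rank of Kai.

5

Sorted (ascending): 75, 75, 75, 80, 80, 80, 81
The 3 values of 75 occupy positions 1–3 → average rank 2.
The 3 values of 80 occupy positions 4–6 → average rank 5.
Kai has value 80 → rank 5.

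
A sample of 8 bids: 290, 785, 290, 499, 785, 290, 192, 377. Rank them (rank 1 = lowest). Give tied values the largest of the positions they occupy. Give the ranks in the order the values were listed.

4, 8, 4, 6, 8, 4, 1, 5

Sorted (ascending): 192, 290, 290, 290, 377, 499, 785, 785
The 3 values of 290 occupy positions 2–4 → each gets rank 4.
The 2 values of 785 occupy positions 7–8 → each gets rank 8.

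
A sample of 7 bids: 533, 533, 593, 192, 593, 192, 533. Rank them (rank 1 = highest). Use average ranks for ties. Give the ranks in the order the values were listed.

Sorted (descending): 593, 593, 533, 533, 533, 192, 192
The 2 values of 593 occupy positions 1–2 → average rank (1+2)/2 = 1.5.
The 3 values of 533 occupy positions 3–5 → average rank 4.
The 2 values of 192 occupy positions 6–7 → average rank (6+7)/2 = 6.5.

4, 4, 1.5, 6.5, 1.5, 6.5, 4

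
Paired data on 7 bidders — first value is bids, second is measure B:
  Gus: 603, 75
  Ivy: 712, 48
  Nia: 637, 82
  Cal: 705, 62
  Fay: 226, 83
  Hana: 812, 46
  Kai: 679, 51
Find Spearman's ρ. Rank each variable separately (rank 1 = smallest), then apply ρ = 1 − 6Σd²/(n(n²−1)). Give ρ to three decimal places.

Ranks of variable 1: 2, 6, 3, 5, 1, 7, 4
Ranks of variable 2: 5, 2, 6, 4, 7, 1, 3
d = r₁ − r₂: -3, 4, -3, 1, -6, 6, 1
d²: 9, 16, 9, 1, 36, 36, 1; Σd² = 108
ρ = 1 − 6·108/(7·48) = 1 − 648/336 = -0.929

-0.929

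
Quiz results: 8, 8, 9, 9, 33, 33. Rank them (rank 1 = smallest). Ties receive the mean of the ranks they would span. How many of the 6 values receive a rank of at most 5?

4

Sorted (ascending): 8, 8, 9, 9, 33, 33
The 2 values of 8 occupy positions 1–2 → average rank (1+2)/2 = 1.5.
The 2 values of 9 occupy positions 3–4 → average rank (3+4)/2 = 3.5.
The 2 values of 33 occupy positions 5–6 → average rank (5+6)/2 = 5.5.
Ranks ≤ 5: {1.5, 1.5, 3.5, 3.5} → 4 values.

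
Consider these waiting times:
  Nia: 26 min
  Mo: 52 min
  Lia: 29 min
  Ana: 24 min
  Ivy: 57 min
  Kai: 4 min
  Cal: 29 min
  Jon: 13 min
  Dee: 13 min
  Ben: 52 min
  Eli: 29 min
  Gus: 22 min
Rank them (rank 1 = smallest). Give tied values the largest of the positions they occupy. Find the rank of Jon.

3

Sorted (ascending): 4, 13, 13, 22, 24, 26, 29, 29, 29, 52, 52, 57
The 2 values of 13 occupy positions 2–3 → each gets rank 3.
The 3 values of 29 occupy positions 7–9 → each gets rank 9.
The 2 values of 52 occupy positions 10–11 → each gets rank 11.
Jon has value 13 min → rank 3.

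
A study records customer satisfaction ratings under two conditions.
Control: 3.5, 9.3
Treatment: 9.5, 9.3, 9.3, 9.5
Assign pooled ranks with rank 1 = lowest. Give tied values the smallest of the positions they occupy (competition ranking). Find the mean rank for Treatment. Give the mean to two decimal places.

Sorted (ascending): 3.5, 9.3, 9.3, 9.3, 9.5, 9.5
The 3 values of 9.3 occupy positions 2–4 → each gets rank 2.
The 2 values of 9.5 occupy positions 5–6 → each gets rank 5.
Treatment values → pooled ranks: 9.5→5, 9.3→2, 9.3→2, 9.5→5
Mean rank = (5 + 2 + 2 + 5) / 4 = 3.50

3.50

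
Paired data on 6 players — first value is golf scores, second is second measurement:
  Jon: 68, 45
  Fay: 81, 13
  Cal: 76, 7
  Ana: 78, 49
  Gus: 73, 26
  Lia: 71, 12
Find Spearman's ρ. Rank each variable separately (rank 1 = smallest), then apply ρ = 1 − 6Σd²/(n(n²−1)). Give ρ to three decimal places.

-0.029

Ranks of variable 1: 1, 6, 4, 5, 3, 2
Ranks of variable 2: 5, 3, 1, 6, 4, 2
d = r₁ − r₂: -4, 3, 3, -1, -1, 0
d²: 16, 9, 9, 1, 1, 0; Σd² = 36
ρ = 1 − 6·36/(6·35) = 1 − 216/210 = -0.029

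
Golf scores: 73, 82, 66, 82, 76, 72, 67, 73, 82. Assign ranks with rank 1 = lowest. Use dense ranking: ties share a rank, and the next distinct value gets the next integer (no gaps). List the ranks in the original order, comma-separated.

4, 6, 1, 6, 5, 3, 2, 4, 6

Sorted (ascending): 66, 67, 72, 73, 73, 76, 82, 82, 82
The 2 values of 73 share dense rank 4.
The 3 values of 82 share dense rank 6.
Remaining distinct values take the next consecutive integers.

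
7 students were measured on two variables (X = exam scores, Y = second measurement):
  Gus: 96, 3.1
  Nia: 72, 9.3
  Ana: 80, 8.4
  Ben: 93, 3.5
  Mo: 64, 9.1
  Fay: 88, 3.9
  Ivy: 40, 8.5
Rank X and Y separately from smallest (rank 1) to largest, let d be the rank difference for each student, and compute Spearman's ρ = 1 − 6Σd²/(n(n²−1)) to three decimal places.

-0.857

Ranks of variable 1: 7, 3, 4, 6, 2, 5, 1
Ranks of variable 2: 1, 7, 4, 2, 6, 3, 5
d = r₁ − r₂: 6, -4, 0, 4, -4, 2, -4
d²: 36, 16, 0, 16, 16, 4, 16; Σd² = 104
ρ = 1 − 6·104/(7·48) = 1 − 624/336 = -0.857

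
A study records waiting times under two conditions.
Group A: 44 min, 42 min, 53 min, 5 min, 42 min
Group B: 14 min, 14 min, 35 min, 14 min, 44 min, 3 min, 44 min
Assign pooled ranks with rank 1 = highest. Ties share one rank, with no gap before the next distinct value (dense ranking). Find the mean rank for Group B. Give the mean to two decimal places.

4.29

Sorted (descending): 53, 44, 44, 44, 42, 42, 35, 14, 14, 14, 5, 3
The 3 values of 44 share dense rank 2.
The 2 values of 42 share dense rank 3.
The 3 values of 14 share dense rank 5.
Remaining distinct values take the next consecutive integers.
Group B values → pooled ranks: 14→5, 14→5, 35→4, 14→5, 44→2, 3→7, 44→2
Mean rank = (5 + 5 + 4 + 5 + 2 + 7 + 2) / 7 = 4.29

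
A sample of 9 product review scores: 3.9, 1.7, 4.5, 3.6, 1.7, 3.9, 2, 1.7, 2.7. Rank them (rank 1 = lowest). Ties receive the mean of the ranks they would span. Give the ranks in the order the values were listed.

Sorted (ascending): 1.7, 1.7, 1.7, 2, 2.7, 3.6, 3.9, 3.9, 4.5
The 3 values of 1.7 occupy positions 1–3 → average rank 2.
The 2 values of 3.9 occupy positions 7–8 → average rank (7+8)/2 = 7.5.

7.5, 2, 9, 6, 2, 7.5, 4, 2, 5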